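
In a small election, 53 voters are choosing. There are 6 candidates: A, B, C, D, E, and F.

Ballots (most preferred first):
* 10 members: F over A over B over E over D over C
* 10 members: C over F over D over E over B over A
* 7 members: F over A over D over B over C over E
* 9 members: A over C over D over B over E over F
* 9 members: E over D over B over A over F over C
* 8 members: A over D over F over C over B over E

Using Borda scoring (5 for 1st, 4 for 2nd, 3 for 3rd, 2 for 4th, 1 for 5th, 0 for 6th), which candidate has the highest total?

A

A: 10×4 + 10×0 + 7×4 + 9×5 + 9×2 + 8×5 = 171
B: 10×3 + 10×1 + 7×2 + 9×2 + 9×3 + 8×1 = 107
C: 10×0 + 10×5 + 7×1 + 9×4 + 9×0 + 8×2 = 109
D: 10×1 + 10×3 + 7×3 + 9×3 + 9×4 + 8×4 = 156
E: 10×2 + 10×2 + 7×0 + 9×1 + 9×5 + 8×0 = 94
F: 10×5 + 10×4 + 7×5 + 9×0 + 9×1 + 8×3 = 158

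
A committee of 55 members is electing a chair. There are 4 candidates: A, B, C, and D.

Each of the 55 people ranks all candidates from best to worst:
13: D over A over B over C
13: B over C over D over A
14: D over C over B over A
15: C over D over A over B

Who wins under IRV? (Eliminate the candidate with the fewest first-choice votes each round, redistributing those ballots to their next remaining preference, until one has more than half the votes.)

Round 1: A 0, B 13, C 15, D 27. A eliminated.
Round 2: B 13, C 15, D 27. B eliminated.
Round 3: C 28, D 27. C has a majority (≥28).

C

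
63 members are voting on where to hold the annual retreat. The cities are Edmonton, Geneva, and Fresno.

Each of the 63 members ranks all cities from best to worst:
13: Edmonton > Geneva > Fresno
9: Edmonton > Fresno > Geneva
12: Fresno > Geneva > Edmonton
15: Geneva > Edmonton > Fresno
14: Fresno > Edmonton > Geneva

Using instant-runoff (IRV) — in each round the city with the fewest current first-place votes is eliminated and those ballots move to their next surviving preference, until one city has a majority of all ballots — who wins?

Round 1: Edmonton 22, Geneva 15, Fresno 26. Geneva eliminated.
Round 2: Edmonton 37, Fresno 26. Edmonton has a majority (≥32).

Edmonton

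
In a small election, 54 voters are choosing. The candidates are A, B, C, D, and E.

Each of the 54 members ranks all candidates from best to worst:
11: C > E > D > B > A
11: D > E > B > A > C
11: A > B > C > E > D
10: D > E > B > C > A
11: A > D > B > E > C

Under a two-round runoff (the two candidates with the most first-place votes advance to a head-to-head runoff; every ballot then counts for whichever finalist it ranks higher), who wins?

D

Round 1 first-place votes: A 22, B 0, C 11, D 21, E 0. A and D advance.
Runoff: A is ranked above D on 22 ballots, D above A on 32.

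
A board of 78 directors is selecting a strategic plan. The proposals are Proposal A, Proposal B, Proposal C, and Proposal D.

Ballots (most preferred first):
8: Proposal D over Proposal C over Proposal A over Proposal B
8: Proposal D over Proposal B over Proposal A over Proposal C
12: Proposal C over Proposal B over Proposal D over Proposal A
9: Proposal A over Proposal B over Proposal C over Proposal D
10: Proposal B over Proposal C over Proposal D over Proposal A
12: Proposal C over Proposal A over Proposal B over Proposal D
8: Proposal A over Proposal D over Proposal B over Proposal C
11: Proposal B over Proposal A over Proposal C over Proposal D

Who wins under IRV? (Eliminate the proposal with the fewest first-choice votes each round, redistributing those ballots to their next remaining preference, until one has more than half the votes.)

Proposal B

Round 1: Proposal A 17, Proposal B 21, Proposal C 24, Proposal D 16. Proposal D eliminated.
Round 2: Proposal A 17, Proposal B 29, Proposal C 32. Proposal A eliminated.
Round 3: Proposal B 46, Proposal C 32. Proposal B has a majority (≥40).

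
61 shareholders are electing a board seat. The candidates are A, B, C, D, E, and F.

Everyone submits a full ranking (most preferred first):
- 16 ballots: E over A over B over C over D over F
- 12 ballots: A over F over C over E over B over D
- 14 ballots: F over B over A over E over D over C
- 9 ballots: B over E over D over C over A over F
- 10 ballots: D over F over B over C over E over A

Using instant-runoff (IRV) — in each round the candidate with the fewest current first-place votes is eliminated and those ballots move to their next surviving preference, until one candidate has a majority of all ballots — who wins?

Round 1: A 12, B 9, C 0, D 10, E 16, F 14. C eliminated.
Round 2: A 12, B 9, D 10, E 16, F 14. B eliminated.
Round 3: A 12, D 10, E 25, F 14. D eliminated.
Round 4: A 12, E 25, F 24. A eliminated.
Round 5: E 25, F 36. F has a majority (≥31).

F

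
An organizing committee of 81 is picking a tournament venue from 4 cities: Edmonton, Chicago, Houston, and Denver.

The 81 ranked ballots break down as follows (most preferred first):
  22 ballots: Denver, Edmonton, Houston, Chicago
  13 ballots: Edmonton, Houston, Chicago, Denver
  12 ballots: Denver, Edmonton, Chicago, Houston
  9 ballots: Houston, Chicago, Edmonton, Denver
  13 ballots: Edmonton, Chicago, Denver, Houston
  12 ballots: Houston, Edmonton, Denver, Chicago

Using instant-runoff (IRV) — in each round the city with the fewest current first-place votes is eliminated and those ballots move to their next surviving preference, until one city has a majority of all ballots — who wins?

Edmonton

Round 1: Edmonton 26, Chicago 0, Houston 21, Denver 34. Chicago eliminated.
Round 2: Edmonton 26, Houston 21, Denver 34. Houston eliminated.
Round 3: Edmonton 47, Denver 34. Edmonton has a majority (≥41).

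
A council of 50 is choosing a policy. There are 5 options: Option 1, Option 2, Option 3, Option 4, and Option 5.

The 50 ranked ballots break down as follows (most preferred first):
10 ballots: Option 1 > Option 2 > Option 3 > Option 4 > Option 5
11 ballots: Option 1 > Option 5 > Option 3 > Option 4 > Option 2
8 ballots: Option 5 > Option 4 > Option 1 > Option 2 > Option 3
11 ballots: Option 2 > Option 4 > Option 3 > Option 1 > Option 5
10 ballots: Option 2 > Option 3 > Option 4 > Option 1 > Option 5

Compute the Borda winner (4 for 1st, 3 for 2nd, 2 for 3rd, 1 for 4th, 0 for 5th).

Option 1: 10×4 + 11×4 + 8×2 + 11×1 + 10×1 = 121
Option 2: 10×3 + 11×0 + 8×1 + 11×4 + 10×4 = 122
Option 3: 10×2 + 11×2 + 8×0 + 11×2 + 10×3 = 94
Option 4: 10×1 + 11×1 + 8×3 + 11×3 + 10×2 = 98
Option 5: 10×0 + 11×3 + 8×4 + 11×0 + 10×0 = 65

Option 2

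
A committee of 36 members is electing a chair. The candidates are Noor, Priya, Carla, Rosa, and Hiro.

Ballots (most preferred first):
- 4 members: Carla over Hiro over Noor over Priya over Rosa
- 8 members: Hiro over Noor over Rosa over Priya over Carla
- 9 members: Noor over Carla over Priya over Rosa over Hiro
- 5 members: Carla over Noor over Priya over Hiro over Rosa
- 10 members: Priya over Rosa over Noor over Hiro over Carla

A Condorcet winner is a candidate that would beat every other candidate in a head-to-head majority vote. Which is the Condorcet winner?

Noor vs Priya: 26–10
Noor vs Carla: 27–9
Noor vs Rosa: 26–10
Noor vs Hiro: 24–12
Noor beats every other candidate.

Noor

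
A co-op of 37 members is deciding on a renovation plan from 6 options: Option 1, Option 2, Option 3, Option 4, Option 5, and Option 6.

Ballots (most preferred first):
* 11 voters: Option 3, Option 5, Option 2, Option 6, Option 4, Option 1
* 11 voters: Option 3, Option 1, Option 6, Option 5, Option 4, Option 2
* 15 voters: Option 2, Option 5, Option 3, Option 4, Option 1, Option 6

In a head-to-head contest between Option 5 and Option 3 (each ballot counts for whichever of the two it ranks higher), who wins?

Option 3

Option 5 is ranked above Option 3 on 15 ballots; Option 3 above Option 5 on 22.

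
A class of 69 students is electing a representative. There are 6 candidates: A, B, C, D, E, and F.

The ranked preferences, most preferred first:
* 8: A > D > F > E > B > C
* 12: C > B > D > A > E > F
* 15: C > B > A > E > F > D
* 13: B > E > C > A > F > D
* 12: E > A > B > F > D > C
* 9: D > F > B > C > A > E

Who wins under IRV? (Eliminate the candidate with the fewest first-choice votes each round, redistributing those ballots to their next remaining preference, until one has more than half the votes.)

B

Round 1: A 8, B 13, C 27, D 9, E 12, F 0. F eliminated.
Round 2: A 8, B 13, C 27, D 9, E 12. A eliminated.
Round 3: B 13, C 27, D 17, E 12. E eliminated.
Round 4: B 25, C 27, D 17. D eliminated.
Round 5: B 42, C 27. B has a majority (≥35).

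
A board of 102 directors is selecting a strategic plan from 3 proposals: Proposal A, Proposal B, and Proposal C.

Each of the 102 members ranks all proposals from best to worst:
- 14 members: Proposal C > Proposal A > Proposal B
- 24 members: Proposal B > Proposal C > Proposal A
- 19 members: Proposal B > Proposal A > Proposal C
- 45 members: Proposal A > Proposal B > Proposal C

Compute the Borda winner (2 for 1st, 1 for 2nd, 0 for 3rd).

Proposal A: 14×1 + 24×0 + 19×1 + 45×2 = 123
Proposal B: 14×0 + 24×2 + 19×2 + 45×1 = 131
Proposal C: 14×2 + 24×1 + 19×0 + 45×0 = 52

Proposal B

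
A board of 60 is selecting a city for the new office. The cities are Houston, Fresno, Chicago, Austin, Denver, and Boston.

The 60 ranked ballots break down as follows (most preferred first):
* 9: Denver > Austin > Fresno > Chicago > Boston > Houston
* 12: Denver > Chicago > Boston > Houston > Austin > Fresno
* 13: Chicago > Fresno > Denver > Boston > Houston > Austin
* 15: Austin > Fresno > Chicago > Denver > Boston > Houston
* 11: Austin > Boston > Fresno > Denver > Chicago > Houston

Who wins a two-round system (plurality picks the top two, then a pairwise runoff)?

Round 1 first-place votes: Houston 0, Fresno 0, Chicago 13, Austin 26, Denver 21, Boston 0. Austin and Denver advance.
Runoff: Austin is ranked above Denver on 26 ballots, Denver above Austin on 34.

Denver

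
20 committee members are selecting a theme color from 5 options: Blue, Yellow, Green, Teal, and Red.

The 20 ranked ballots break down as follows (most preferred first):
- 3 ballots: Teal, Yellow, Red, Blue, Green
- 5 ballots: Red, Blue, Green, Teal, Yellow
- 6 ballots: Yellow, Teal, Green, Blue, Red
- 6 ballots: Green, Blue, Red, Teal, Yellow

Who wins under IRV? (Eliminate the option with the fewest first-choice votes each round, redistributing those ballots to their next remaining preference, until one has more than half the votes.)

Round 1: Blue 0, Yellow 6, Green 6, Teal 3, Red 5. Blue eliminated.
Round 2: Yellow 6, Green 6, Teal 3, Red 5. Teal eliminated.
Round 3: Yellow 9, Green 6, Red 5. Red eliminated.
Round 4: Yellow 9, Green 11. Green has a majority (≥11).

Green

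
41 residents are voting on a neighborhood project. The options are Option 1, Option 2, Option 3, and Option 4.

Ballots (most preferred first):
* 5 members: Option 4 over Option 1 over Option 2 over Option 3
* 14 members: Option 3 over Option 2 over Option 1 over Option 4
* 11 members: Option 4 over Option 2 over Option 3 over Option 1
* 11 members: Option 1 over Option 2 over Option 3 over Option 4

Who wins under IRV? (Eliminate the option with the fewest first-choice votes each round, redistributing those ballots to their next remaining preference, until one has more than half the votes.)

Round 1: Option 1 11, Option 2 0, Option 3 14, Option 4 16. Option 2 eliminated.
Round 2: Option 1 11, Option 3 14, Option 4 16. Option 1 eliminated.
Round 3: Option 3 25, Option 4 16. Option 3 has a majority (≥21).

Option 3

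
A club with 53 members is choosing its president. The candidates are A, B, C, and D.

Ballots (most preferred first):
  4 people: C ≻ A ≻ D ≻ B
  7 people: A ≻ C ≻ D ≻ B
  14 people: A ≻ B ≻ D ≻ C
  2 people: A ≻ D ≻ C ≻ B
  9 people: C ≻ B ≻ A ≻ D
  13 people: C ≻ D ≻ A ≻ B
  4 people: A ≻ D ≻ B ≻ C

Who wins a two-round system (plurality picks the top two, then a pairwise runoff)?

Round 1 first-place votes: A 27, B 0, C 26, D 0. A and C advance.
Runoff: A is ranked above C on 27 ballots, C above A on 26.

A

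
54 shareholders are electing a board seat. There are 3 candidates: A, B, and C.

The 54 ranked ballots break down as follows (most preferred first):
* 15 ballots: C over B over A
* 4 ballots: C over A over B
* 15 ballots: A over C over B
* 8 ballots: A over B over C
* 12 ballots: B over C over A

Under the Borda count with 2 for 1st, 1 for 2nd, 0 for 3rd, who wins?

C

A: 15×0 + 4×1 + 15×2 + 8×2 + 12×0 = 50
B: 15×1 + 4×0 + 15×0 + 8×1 + 12×2 = 47
C: 15×2 + 4×2 + 15×1 + 8×0 + 12×1 = 65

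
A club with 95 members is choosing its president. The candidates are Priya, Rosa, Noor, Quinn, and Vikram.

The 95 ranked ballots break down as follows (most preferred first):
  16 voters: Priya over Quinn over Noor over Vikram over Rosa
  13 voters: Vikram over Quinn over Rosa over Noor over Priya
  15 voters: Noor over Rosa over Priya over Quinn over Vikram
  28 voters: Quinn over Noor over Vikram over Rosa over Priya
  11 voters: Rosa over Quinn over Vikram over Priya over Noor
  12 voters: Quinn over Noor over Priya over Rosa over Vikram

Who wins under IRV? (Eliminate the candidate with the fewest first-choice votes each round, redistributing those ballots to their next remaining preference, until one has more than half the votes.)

Quinn

Round 1: Priya 16, Rosa 11, Noor 15, Quinn 40, Vikram 13. Rosa eliminated.
Round 2: Priya 16, Noor 15, Quinn 51, Vikram 13. Quinn has a majority (≥48).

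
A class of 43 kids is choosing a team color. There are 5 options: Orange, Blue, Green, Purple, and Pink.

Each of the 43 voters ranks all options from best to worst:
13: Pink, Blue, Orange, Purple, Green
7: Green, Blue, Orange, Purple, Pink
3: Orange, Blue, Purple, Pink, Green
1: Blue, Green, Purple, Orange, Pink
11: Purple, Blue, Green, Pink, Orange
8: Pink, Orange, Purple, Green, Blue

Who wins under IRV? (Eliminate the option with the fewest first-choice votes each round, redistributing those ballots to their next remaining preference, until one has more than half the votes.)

Round 1: Orange 3, Blue 1, Green 7, Purple 11, Pink 21. Blue eliminated.
Round 2: Orange 3, Green 8, Purple 11, Pink 21. Orange eliminated.
Round 3: Green 8, Purple 14, Pink 21. Green eliminated.
Round 4: Purple 22, Pink 21. Purple has a majority (≥22).

Purple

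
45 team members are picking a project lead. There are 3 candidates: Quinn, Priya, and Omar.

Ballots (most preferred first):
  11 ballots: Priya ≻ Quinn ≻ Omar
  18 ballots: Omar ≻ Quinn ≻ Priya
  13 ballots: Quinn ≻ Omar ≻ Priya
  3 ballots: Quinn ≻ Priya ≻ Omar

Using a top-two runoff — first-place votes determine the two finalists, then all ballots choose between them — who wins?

Quinn

Round 1 first-place votes: Quinn 16, Priya 11, Omar 18. Omar and Quinn advance.
Runoff: Omar is ranked above Quinn on 18 ballots, Quinn above Omar on 27.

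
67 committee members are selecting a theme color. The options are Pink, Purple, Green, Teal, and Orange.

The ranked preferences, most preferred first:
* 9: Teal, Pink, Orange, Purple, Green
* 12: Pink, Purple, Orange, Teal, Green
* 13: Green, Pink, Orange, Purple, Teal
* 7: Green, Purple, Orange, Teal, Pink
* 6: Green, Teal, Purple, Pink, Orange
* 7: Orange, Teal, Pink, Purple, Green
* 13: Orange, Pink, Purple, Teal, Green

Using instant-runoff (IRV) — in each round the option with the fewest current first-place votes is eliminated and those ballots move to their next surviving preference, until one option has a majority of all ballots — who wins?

Round 1: Pink 12, Purple 0, Green 26, Teal 9, Orange 20. Purple eliminated.
Round 2: Pink 12, Green 26, Teal 9, Orange 20. Teal eliminated.
Round 3: Pink 21, Green 26, Orange 20. Orange eliminated.
Round 4: Pink 41, Green 26. Pink has a majority (≥34).

Pink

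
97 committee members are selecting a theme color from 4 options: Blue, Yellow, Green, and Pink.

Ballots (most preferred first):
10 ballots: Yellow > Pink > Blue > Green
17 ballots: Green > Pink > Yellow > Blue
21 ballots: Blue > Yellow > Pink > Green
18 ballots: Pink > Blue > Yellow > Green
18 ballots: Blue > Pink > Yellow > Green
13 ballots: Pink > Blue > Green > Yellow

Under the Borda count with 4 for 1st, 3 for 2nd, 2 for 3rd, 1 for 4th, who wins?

Pink

Blue: 10×2 + 17×1 + 21×4 + 18×3 + 18×4 + 13×3 = 286
Yellow: 10×4 + 17×2 + 21×3 + 18×2 + 18×2 + 13×1 = 222
Green: 10×1 + 17×4 + 21×1 + 18×1 + 18×1 + 13×2 = 161
Pink: 10×3 + 17×3 + 21×2 + 18×4 + 18×3 + 13×4 = 301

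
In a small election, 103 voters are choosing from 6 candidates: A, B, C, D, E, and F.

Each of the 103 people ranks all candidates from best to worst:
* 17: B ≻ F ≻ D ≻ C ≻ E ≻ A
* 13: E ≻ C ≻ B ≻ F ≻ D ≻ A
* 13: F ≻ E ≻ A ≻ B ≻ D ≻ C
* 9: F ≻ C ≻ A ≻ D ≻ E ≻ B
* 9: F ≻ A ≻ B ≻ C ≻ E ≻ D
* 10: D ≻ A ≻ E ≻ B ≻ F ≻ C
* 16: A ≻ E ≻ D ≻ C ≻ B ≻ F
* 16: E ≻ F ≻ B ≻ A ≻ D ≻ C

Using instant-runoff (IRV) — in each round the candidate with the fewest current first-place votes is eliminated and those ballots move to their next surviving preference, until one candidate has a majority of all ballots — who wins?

E

Round 1: A 16, B 17, C 0, D 10, E 29, F 31. C eliminated.
Round 2: A 16, B 17, D 10, E 29, F 31. D eliminated.
Round 3: A 26, B 17, E 29, F 31. B eliminated.
Round 4: A 26, E 29, F 48. A eliminated.
Round 5: E 55, F 48. E has a majority (≥52).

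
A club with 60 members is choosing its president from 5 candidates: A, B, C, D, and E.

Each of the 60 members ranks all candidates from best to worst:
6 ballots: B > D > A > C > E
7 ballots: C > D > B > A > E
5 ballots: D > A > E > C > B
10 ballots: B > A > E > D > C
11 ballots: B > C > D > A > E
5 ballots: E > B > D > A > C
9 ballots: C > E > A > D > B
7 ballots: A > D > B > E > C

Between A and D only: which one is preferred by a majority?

A is ranked above D on 26 ballots; D above A on 34.

D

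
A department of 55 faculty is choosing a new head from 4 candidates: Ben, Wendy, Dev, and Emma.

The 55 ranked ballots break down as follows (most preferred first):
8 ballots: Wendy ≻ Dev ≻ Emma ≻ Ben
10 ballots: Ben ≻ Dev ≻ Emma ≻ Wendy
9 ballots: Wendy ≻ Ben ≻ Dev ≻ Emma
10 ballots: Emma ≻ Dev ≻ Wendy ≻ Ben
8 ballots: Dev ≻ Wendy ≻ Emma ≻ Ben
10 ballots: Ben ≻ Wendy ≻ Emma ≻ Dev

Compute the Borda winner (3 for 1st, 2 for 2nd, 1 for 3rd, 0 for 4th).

Ben: 8×0 + 10×3 + 9×2 + 10×0 + 8×0 + 10×3 = 78
Wendy: 8×3 + 10×0 + 9×3 + 10×1 + 8×2 + 10×2 = 97
Dev: 8×2 + 10×2 + 9×1 + 10×2 + 8×3 + 10×0 = 89
Emma: 8×1 + 10×1 + 9×0 + 10×3 + 8×1 + 10×1 = 66

Wendy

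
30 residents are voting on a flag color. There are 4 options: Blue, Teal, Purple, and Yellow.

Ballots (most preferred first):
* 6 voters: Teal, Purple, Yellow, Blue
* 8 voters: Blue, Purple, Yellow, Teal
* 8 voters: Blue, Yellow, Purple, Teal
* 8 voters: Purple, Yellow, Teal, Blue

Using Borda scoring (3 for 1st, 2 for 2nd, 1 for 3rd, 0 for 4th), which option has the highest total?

Blue: 6×0 + 8×3 + 8×3 + 8×0 = 48
Teal: 6×3 + 8×0 + 8×0 + 8×1 = 26
Purple: 6×2 + 8×2 + 8×1 + 8×3 = 60
Yellow: 6×1 + 8×1 + 8×2 + 8×2 = 46

Purple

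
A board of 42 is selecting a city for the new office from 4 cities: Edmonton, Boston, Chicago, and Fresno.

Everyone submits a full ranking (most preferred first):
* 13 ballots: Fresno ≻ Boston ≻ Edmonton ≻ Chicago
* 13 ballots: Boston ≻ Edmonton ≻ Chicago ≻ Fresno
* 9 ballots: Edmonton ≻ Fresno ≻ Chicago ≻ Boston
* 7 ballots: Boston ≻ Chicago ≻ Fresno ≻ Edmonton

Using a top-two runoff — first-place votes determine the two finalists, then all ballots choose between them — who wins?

Round 1 first-place votes: Edmonton 9, Boston 20, Chicago 0, Fresno 13. Boston and Fresno advance.
Runoff: Boston is ranked above Fresno on 20 ballots, Fresno above Boston on 22.

Fresno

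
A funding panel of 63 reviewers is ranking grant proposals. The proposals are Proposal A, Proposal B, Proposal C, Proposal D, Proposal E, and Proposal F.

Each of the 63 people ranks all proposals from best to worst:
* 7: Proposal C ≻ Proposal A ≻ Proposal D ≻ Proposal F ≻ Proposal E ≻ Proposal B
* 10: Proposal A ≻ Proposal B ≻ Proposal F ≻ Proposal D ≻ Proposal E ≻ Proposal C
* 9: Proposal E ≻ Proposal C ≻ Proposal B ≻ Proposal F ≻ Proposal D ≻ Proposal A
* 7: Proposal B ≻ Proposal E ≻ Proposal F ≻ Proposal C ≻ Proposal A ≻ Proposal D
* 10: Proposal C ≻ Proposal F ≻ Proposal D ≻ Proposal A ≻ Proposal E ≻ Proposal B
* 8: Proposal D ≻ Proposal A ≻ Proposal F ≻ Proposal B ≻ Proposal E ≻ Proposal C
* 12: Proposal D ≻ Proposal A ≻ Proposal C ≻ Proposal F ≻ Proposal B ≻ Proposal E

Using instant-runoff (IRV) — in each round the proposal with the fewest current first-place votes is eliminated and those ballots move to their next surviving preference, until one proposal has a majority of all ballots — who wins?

Round 1: Proposal A 10, Proposal B 7, Proposal C 17, Proposal D 20, Proposal E 9, Proposal F 0. Proposal F eliminated.
Round 2: Proposal A 10, Proposal B 7, Proposal C 17, Proposal D 20, Proposal E 9. Proposal B eliminated.
Round 3: Proposal A 10, Proposal C 17, Proposal D 20, Proposal E 16. Proposal A eliminated.
Round 4: Proposal C 17, Proposal D 30, Proposal E 16. Proposal E eliminated.
Round 5: Proposal C 33, Proposal D 30. Proposal C has a majority (≥32).

Proposal C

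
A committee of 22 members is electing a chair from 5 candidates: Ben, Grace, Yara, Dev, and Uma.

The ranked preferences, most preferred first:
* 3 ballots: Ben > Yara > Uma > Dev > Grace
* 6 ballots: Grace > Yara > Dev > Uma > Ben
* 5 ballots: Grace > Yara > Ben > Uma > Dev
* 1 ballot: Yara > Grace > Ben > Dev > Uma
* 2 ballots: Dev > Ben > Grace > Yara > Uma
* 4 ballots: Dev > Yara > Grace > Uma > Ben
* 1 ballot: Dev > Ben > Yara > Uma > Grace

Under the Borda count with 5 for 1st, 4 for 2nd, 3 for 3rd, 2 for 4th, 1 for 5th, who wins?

Ben: 3×5 + 6×1 + 5×3 + 1×3 + 2×4 + 4×1 + 1×4 = 55
Grace: 3×1 + 6×5 + 5×5 + 1×4 + 2×3 + 4×3 + 1×1 = 81
Yara: 3×4 + 6×4 + 5×4 + 1×5 + 2×2 + 4×4 + 1×3 = 84
Dev: 3×2 + 6×3 + 5×1 + 1×2 + 2×5 + 4×5 + 1×5 = 66
Uma: 3×3 + 6×2 + 5×2 + 1×1 + 2×1 + 4×2 + 1×2 = 44

Yara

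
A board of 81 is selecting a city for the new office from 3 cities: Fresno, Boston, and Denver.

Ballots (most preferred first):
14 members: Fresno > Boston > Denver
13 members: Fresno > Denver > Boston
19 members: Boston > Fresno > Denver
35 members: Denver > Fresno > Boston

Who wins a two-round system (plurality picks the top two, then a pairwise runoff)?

Round 1 first-place votes: Fresno 27, Boston 19, Denver 35. Denver and Fresno advance.
Runoff: Denver is ranked above Fresno on 35 ballots, Fresno above Denver on 46.

Fresno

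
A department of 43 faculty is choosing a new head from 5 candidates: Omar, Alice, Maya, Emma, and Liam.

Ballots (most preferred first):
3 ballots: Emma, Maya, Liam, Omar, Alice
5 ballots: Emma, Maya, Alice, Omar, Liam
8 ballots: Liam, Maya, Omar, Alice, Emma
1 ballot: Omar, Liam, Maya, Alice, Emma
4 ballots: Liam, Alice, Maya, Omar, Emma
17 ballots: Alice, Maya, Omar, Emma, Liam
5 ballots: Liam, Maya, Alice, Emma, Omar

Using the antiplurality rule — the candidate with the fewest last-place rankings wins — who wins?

Maya

Last-place votes: Omar 5, Alice 3, Maya 0, Emma 13, Liam 22.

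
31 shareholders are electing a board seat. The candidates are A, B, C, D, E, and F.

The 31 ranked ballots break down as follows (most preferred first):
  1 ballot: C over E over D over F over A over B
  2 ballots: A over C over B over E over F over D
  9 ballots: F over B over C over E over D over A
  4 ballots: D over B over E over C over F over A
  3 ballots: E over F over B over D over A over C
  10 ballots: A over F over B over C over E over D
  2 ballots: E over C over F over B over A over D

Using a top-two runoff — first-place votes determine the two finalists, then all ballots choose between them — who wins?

Round 1 first-place votes: A 12, B 0, C 1, D 4, E 5, F 9. A and F advance.
Runoff: A is ranked above F on 12 ballots, F above A on 19.

F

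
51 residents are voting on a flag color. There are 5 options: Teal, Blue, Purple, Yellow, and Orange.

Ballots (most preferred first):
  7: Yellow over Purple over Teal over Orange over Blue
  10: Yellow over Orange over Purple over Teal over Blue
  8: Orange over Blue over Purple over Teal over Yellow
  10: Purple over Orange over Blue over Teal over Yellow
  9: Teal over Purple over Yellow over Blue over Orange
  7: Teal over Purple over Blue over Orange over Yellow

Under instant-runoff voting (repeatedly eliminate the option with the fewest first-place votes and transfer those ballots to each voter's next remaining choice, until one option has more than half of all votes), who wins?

Round 1: Teal 16, Blue 0, Purple 10, Yellow 17, Orange 8. Blue eliminated.
Round 2: Teal 16, Purple 10, Yellow 17, Orange 8. Orange eliminated.
Round 3: Teal 16, Purple 18, Yellow 17. Teal eliminated.
Round 4: Purple 34, Yellow 17. Purple has a majority (≥26).

Purple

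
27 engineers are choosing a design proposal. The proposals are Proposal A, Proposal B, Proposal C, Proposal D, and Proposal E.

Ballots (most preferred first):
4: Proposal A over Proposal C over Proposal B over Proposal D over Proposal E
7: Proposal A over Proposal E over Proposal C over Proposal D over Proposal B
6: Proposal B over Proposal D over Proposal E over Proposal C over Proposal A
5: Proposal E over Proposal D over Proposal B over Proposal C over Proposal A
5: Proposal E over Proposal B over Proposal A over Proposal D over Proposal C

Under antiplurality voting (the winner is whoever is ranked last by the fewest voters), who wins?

Proposal D

Last-place votes: Proposal A 11, Proposal B 7, Proposal C 5, Proposal D 0, Proposal E 4.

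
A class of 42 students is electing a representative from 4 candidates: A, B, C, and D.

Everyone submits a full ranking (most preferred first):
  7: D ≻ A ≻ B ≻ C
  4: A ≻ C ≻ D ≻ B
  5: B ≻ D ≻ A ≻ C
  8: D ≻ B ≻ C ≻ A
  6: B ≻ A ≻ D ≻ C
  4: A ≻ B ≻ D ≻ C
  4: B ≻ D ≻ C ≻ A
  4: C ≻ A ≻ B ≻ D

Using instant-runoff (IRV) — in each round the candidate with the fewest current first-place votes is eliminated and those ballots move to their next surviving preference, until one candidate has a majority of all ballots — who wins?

B

Round 1: A 8, B 15, C 4, D 15. C eliminated.
Round 2: A 12, B 15, D 15. A eliminated.
Round 3: B 23, D 19. B has a majority (≥22).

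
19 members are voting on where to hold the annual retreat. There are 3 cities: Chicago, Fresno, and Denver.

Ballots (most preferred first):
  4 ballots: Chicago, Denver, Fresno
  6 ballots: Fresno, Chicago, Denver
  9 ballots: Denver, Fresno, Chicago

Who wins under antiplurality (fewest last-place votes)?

Fresno

Last-place votes: Chicago 9, Fresno 4, Denver 6.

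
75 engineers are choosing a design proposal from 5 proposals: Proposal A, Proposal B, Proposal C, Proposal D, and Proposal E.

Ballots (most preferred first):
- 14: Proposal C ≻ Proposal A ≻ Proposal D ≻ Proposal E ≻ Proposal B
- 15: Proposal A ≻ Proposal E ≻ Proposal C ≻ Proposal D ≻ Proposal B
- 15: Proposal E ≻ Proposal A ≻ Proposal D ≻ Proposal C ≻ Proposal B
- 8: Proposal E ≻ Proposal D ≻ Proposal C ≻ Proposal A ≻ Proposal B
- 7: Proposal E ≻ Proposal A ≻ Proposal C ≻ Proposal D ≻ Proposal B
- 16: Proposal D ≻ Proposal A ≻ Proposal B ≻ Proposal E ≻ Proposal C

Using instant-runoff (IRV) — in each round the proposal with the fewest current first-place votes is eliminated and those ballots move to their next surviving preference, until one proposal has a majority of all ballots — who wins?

Proposal A

Round 1: Proposal A 15, Proposal B 0, Proposal C 14, Proposal D 16, Proposal E 30. Proposal B eliminated.
Round 2: Proposal A 15, Proposal C 14, Proposal D 16, Proposal E 30. Proposal C eliminated.
Round 3: Proposal A 29, Proposal D 16, Proposal E 30. Proposal D eliminated.
Round 4: Proposal A 45, Proposal E 30. Proposal A has a majority (≥38).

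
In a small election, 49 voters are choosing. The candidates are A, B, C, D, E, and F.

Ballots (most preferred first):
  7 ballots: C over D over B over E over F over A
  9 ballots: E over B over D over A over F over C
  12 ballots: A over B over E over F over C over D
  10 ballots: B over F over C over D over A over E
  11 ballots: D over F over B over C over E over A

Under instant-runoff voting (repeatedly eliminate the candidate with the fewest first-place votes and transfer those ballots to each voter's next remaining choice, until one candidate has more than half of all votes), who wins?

Round 1: A 12, B 10, C 7, D 11, E 9, F 0. F eliminated.
Round 2: A 12, B 10, C 7, D 11, E 9. C eliminated.
Round 3: A 12, B 10, D 18, E 9. E eliminated.
Round 4: A 12, B 19, D 18. A eliminated.
Round 5: B 31, D 18. B has a majority (≥25).

B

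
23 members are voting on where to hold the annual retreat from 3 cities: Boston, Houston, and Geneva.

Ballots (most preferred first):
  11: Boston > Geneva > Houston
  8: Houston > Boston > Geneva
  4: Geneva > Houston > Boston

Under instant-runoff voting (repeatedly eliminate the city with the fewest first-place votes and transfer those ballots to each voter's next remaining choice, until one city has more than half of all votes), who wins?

Houston

Round 1: Boston 11, Houston 8, Geneva 4. Geneva eliminated.
Round 2: Boston 11, Houston 12. Houston has a majority (≥12).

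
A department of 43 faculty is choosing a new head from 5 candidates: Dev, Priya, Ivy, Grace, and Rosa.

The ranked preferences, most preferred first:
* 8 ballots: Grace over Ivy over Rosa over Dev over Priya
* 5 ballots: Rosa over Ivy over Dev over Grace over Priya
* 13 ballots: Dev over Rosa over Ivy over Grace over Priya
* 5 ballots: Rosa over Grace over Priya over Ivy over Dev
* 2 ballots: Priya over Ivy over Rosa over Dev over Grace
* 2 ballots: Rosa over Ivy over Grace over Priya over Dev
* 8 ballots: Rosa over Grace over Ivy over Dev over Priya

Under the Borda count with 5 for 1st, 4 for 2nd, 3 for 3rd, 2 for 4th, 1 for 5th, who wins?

Rosa

Dev: 8×2 + 5×3 + 13×5 + 5×1 + 2×2 + 2×1 + 8×2 = 123
Priya: 8×1 + 5×1 + 13×1 + 5×3 + 2×5 + 2×2 + 8×1 = 63
Ivy: 8×4 + 5×4 + 13×3 + 5×2 + 2×4 + 2×4 + 8×3 = 141
Grace: 8×5 + 5×2 + 13×2 + 5×4 + 2×1 + 2×3 + 8×4 = 136
Rosa: 8×3 + 5×5 + 13×4 + 5×5 + 2×3 + 2×5 + 8×5 = 182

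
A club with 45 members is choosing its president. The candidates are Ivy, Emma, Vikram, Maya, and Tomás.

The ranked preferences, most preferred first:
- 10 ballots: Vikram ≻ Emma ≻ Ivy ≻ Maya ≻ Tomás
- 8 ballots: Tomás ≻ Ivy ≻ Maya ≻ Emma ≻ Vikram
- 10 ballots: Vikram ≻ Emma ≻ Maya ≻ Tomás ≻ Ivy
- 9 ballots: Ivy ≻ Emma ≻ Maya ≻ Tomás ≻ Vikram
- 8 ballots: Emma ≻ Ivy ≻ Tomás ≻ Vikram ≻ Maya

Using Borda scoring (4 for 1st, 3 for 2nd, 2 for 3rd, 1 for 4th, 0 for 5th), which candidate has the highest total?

Emma

Ivy: 10×2 + 8×3 + 10×0 + 9×4 + 8×3 = 104
Emma: 10×3 + 8×1 + 10×3 + 9×3 + 8×4 = 127
Vikram: 10×4 + 8×0 + 10×4 + 9×0 + 8×1 = 88
Maya: 10×1 + 8×2 + 10×2 + 9×2 + 8×0 = 64
Tomás: 10×0 + 8×4 + 10×1 + 9×1 + 8×2 = 67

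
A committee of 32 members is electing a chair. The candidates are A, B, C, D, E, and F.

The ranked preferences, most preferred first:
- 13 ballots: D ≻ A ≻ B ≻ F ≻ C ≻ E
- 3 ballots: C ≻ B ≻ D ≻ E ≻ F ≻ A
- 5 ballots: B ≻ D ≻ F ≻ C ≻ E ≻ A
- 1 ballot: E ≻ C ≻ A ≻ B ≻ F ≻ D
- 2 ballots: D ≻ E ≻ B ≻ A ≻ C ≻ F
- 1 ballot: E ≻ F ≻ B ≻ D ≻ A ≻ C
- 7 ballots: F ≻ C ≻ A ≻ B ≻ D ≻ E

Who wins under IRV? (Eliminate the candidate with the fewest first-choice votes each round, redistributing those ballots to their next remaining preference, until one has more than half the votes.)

B

Round 1: A 0, B 5, C 3, D 15, E 2, F 7. A eliminated.
Round 2: B 5, C 3, D 15, E 2, F 7. E eliminated.
Round 3: B 5, C 4, D 15, F 8. C eliminated.
Round 4: B 9, D 15, F 8. F eliminated.
Round 5: B 17, D 15. B has a majority (≥17).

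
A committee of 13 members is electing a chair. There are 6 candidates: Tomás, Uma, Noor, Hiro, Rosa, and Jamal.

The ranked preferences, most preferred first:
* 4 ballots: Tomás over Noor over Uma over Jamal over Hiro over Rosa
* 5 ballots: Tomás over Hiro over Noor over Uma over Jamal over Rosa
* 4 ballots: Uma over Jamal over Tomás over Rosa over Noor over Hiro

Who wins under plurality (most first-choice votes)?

First-place votes: Tomás 9, Uma 4, Noor 0, Hiro 0, Rosa 0, Jamal 0.

Tomás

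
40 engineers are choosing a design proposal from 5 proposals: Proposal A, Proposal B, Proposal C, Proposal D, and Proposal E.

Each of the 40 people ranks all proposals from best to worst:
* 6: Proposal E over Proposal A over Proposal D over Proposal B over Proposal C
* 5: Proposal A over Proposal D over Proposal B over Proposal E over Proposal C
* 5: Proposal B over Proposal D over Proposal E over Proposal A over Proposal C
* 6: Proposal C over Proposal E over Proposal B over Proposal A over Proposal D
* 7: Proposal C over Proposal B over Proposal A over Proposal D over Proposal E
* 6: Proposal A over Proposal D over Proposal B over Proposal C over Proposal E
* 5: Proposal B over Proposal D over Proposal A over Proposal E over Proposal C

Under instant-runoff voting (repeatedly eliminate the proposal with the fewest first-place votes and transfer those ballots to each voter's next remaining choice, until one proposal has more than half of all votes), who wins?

Proposal A

Round 1: Proposal A 11, Proposal B 10, Proposal C 13, Proposal D 0, Proposal E 6. Proposal D eliminated.
Round 2: Proposal A 11, Proposal B 10, Proposal C 13, Proposal E 6. Proposal E eliminated.
Round 3: Proposal A 17, Proposal B 10, Proposal C 13. Proposal B eliminated.
Round 4: Proposal A 27, Proposal C 13. Proposal A has a majority (≥21).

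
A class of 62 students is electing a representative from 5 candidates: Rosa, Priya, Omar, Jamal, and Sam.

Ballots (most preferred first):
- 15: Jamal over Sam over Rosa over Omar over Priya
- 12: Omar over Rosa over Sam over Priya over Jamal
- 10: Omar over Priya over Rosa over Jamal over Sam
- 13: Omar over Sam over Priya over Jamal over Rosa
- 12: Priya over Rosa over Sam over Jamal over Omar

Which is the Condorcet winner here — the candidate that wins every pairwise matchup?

Omar

Omar vs Rosa: 35–27
Omar vs Priya: 50–12
Omar vs Jamal: 35–27
Omar vs Sam: 35–27
Omar beats every other candidate.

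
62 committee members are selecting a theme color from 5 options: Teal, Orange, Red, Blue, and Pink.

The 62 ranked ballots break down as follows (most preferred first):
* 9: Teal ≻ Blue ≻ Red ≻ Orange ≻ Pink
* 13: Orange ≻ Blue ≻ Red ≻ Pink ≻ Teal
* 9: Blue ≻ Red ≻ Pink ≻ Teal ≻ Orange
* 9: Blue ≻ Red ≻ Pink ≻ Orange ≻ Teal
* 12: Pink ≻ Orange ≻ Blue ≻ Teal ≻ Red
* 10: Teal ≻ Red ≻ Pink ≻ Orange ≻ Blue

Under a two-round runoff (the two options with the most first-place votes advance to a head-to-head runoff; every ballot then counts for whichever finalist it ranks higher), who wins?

Blue

Round 1 first-place votes: Teal 19, Orange 13, Red 0, Blue 18, Pink 12. Teal and Blue advance.
Runoff: Teal is ranked above Blue on 19 ballots, Blue above Teal on 43.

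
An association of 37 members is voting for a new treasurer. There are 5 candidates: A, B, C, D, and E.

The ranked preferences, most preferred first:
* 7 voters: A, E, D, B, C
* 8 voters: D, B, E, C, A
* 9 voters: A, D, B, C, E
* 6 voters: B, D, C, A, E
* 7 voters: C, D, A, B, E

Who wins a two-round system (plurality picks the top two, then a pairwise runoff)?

D

Round 1 first-place votes: A 16, B 6, C 7, D 8, E 0. A and D advance.
Runoff: A is ranked above D on 16 ballots, D above A on 21.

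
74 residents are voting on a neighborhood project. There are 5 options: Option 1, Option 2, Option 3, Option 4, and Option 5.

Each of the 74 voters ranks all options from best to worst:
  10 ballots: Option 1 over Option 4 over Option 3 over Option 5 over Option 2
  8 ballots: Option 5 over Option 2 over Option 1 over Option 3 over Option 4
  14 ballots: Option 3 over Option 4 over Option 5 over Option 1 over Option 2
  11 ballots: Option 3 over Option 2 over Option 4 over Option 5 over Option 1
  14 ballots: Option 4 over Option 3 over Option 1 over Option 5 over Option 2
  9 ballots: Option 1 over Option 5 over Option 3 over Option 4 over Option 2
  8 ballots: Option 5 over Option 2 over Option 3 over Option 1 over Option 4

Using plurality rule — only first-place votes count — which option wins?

First-place votes: Option 1 19, Option 2 0, Option 3 25, Option 4 14, Option 5 16.

Option 3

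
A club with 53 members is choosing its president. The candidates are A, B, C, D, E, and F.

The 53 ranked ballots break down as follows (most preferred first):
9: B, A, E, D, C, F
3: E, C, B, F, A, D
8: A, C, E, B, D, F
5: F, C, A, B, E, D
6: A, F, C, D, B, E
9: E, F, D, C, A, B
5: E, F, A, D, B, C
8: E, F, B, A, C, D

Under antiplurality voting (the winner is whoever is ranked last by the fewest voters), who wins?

Last-place votes: A 0, B 9, C 5, D 16, E 6, F 17.

A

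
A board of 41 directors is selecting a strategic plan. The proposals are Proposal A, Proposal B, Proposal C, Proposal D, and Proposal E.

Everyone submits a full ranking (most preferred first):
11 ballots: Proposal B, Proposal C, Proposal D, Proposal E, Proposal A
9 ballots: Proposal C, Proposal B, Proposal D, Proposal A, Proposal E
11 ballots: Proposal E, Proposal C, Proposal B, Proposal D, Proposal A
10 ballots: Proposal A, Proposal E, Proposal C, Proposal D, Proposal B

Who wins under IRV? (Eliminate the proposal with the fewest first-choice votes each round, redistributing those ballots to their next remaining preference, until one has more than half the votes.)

Round 1: Proposal A 10, Proposal B 11, Proposal C 9, Proposal D 0, Proposal E 11. Proposal D eliminated.
Round 2: Proposal A 10, Proposal B 11, Proposal C 9, Proposal E 11. Proposal C eliminated.
Round 3: Proposal A 10, Proposal B 20, Proposal E 11. Proposal A eliminated.
Round 4: Proposal B 20, Proposal E 21. Proposal E has a majority (≥21).

Proposal E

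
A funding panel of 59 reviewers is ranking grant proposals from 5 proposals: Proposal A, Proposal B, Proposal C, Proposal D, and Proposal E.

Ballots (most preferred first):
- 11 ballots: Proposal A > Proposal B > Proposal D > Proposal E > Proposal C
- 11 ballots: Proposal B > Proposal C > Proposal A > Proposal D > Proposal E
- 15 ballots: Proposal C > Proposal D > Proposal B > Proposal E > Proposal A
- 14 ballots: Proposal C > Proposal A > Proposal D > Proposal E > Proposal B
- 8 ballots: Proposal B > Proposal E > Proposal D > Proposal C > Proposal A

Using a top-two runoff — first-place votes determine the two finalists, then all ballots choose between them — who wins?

Round 1 first-place votes: Proposal A 11, Proposal B 19, Proposal C 29, Proposal D 0, Proposal E 0. Proposal C and Proposal B advance.
Runoff: Proposal C is ranked above Proposal B on 29 ballots, Proposal B above Proposal C on 30.

Proposal B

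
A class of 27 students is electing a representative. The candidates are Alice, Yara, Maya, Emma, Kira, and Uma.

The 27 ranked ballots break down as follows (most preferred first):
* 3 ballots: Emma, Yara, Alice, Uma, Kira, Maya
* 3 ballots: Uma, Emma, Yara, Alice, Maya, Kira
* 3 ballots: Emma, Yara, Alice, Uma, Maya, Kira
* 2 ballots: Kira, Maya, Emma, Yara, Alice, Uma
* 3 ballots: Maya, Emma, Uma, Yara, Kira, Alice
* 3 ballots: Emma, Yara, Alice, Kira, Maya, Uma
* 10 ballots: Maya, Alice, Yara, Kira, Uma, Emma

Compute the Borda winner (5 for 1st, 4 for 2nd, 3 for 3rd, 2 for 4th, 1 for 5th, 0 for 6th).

Alice: 3×3 + 3×2 + 3×3 + 2×1 + 3×0 + 3×3 + 10×4 = 75
Yara: 3×4 + 3×3 + 3×4 + 2×2 + 3×2 + 3×4 + 10×3 = 85
Maya: 3×0 + 3×1 + 3×1 + 2×4 + 3×5 + 3×1 + 10×5 = 82
Emma: 3×5 + 3×4 + 3×5 + 2×3 + 3×4 + 3×5 + 10×0 = 75
Kira: 3×1 + 3×0 + 3×0 + 2×5 + 3×1 + 3×2 + 10×2 = 42
Uma: 3×2 + 3×5 + 3×2 + 2×0 + 3×3 + 3×0 + 10×1 = 46

Yara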